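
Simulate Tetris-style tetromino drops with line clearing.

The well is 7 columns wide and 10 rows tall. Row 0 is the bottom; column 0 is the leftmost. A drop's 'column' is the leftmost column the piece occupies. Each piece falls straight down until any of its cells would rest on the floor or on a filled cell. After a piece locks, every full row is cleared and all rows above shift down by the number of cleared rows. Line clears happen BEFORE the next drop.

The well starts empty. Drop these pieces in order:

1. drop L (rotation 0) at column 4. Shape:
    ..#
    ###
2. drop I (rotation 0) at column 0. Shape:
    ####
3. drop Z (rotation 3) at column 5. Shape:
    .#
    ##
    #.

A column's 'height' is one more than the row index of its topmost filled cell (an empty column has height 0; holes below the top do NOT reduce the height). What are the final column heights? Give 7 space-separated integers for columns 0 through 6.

Drop 1: L rot0 at col 4 lands with bottom-row=0; cleared 0 line(s) (total 0); column heights now [0 0 0 0 1 1 2], max=2
Drop 2: I rot0 at col 0 lands with bottom-row=0; cleared 1 line(s) (total 1); column heights now [0 0 0 0 0 0 1], max=1
Drop 3: Z rot3 at col 5 lands with bottom-row=0; cleared 0 line(s) (total 1); column heights now [0 0 0 0 0 2 3], max=3

Answer: 0 0 0 0 0 2 3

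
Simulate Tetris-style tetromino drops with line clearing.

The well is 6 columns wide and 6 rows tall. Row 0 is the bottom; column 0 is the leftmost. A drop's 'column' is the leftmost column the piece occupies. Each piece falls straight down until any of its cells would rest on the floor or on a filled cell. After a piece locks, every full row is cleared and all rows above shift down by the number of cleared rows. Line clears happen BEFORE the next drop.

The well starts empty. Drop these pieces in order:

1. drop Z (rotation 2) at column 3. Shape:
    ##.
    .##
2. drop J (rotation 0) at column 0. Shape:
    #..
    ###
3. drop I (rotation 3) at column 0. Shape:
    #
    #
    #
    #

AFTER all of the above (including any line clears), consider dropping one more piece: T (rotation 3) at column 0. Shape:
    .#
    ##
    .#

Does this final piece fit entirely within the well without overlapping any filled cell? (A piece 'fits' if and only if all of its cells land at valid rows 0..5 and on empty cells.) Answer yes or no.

Drop 1: Z rot2 at col 3 lands with bottom-row=0; cleared 0 line(s) (total 0); column heights now [0 0 0 2 2 1], max=2
Drop 2: J rot0 at col 0 lands with bottom-row=0; cleared 0 line(s) (total 0); column heights now [2 1 1 2 2 1], max=2
Drop 3: I rot3 at col 0 lands with bottom-row=2; cleared 0 line(s) (total 0); column heights now [6 1 1 2 2 1], max=6
Test piece T rot3 at col 0 (width 2): heights before test = [6 1 1 2 2 1]; fits = False

Answer: no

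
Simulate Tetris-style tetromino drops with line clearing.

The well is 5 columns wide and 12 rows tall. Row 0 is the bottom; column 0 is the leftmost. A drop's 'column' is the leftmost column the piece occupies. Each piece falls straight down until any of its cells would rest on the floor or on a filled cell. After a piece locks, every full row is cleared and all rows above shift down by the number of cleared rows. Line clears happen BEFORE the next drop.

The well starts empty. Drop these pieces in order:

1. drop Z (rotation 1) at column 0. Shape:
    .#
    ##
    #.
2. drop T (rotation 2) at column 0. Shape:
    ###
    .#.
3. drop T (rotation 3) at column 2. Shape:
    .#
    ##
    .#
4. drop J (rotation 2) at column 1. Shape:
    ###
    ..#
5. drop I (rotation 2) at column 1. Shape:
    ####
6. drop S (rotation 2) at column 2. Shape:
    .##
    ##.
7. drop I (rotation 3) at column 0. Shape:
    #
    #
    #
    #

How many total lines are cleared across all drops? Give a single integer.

Answer: 0

Derivation:
Drop 1: Z rot1 at col 0 lands with bottom-row=0; cleared 0 line(s) (total 0); column heights now [2 3 0 0 0], max=3
Drop 2: T rot2 at col 0 lands with bottom-row=3; cleared 0 line(s) (total 0); column heights now [5 5 5 0 0], max=5
Drop 3: T rot3 at col 2 lands with bottom-row=4; cleared 0 line(s) (total 0); column heights now [5 5 6 7 0], max=7
Drop 4: J rot2 at col 1 lands with bottom-row=7; cleared 0 line(s) (total 0); column heights now [5 9 9 9 0], max=9
Drop 5: I rot2 at col 1 lands with bottom-row=9; cleared 0 line(s) (total 0); column heights now [5 10 10 10 10], max=10
Drop 6: S rot2 at col 2 lands with bottom-row=10; cleared 0 line(s) (total 0); column heights now [5 10 11 12 12], max=12
Drop 7: I rot3 at col 0 lands with bottom-row=5; cleared 0 line(s) (total 0); column heights now [9 10 11 12 12], max=12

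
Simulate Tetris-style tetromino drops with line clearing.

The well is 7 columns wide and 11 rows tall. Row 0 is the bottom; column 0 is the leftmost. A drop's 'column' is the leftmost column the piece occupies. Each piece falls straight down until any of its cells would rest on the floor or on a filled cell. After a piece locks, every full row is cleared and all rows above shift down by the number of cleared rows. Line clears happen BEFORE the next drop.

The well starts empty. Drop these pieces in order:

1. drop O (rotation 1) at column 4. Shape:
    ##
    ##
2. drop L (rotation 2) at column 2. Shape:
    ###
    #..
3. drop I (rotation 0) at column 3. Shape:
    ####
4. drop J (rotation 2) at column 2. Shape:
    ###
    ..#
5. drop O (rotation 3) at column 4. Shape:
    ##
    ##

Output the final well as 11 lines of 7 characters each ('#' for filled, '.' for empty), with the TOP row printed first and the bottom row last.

Answer: .......
.......
.......
....##.
....##.
..###..
....#..
...####
..###..
..#.##.
....##.

Derivation:
Drop 1: O rot1 at col 4 lands with bottom-row=0; cleared 0 line(s) (total 0); column heights now [0 0 0 0 2 2 0], max=2
Drop 2: L rot2 at col 2 lands with bottom-row=1; cleared 0 line(s) (total 0); column heights now [0 0 3 3 3 2 0], max=3
Drop 3: I rot0 at col 3 lands with bottom-row=3; cleared 0 line(s) (total 0); column heights now [0 0 3 4 4 4 4], max=4
Drop 4: J rot2 at col 2 lands with bottom-row=4; cleared 0 line(s) (total 0); column heights now [0 0 6 6 6 4 4], max=6
Drop 5: O rot3 at col 4 lands with bottom-row=6; cleared 0 line(s) (total 0); column heights now [0 0 6 6 8 8 4], max=8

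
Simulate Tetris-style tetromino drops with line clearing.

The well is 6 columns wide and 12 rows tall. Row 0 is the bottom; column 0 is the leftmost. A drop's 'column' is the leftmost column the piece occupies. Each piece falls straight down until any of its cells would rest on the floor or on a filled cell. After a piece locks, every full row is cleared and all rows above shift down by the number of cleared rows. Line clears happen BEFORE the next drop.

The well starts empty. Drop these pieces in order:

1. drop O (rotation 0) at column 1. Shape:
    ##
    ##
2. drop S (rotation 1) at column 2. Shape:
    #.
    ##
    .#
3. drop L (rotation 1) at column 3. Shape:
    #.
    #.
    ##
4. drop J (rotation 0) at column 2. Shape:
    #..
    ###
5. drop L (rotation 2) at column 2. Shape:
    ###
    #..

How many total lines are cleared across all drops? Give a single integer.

Answer: 0

Derivation:
Drop 1: O rot0 at col 1 lands with bottom-row=0; cleared 0 line(s) (total 0); column heights now [0 2 2 0 0 0], max=2
Drop 2: S rot1 at col 2 lands with bottom-row=1; cleared 0 line(s) (total 0); column heights now [0 2 4 3 0 0], max=4
Drop 3: L rot1 at col 3 lands with bottom-row=3; cleared 0 line(s) (total 0); column heights now [0 2 4 6 4 0], max=6
Drop 4: J rot0 at col 2 lands with bottom-row=6; cleared 0 line(s) (total 0); column heights now [0 2 8 7 7 0], max=8
Drop 5: L rot2 at col 2 lands with bottom-row=8; cleared 0 line(s) (total 0); column heights now [0 2 10 10 10 0], max=10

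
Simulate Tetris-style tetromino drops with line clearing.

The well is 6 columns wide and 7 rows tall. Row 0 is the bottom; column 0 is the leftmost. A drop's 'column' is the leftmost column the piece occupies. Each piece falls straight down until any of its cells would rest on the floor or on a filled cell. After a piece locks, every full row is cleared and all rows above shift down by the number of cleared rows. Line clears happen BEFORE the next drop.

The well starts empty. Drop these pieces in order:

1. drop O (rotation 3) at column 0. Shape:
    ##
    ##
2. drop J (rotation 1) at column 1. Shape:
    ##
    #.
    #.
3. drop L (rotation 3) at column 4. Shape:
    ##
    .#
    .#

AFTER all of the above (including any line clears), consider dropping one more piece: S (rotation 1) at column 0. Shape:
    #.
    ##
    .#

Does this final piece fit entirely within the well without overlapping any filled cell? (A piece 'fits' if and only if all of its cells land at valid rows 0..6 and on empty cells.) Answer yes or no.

Answer: no

Derivation:
Drop 1: O rot3 at col 0 lands with bottom-row=0; cleared 0 line(s) (total 0); column heights now [2 2 0 0 0 0], max=2
Drop 2: J rot1 at col 1 lands with bottom-row=2; cleared 0 line(s) (total 0); column heights now [2 5 5 0 0 0], max=5
Drop 3: L rot3 at col 4 lands with bottom-row=0; cleared 0 line(s) (total 0); column heights now [2 5 5 0 3 3], max=5
Test piece S rot1 at col 0 (width 2): heights before test = [2 5 5 0 3 3]; fits = False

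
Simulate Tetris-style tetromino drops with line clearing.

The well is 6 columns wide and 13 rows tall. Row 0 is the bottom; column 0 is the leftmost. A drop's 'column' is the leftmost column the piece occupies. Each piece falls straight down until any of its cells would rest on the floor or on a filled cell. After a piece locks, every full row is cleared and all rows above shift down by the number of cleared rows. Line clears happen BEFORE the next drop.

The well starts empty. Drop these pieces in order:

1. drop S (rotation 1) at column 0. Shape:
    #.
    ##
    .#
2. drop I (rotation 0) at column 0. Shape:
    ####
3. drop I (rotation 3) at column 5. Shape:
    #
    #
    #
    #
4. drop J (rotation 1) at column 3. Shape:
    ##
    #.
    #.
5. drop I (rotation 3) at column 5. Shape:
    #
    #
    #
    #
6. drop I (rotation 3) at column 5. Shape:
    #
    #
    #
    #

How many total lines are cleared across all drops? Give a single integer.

Drop 1: S rot1 at col 0 lands with bottom-row=0; cleared 0 line(s) (total 0); column heights now [3 2 0 0 0 0], max=3
Drop 2: I rot0 at col 0 lands with bottom-row=3; cleared 0 line(s) (total 0); column heights now [4 4 4 4 0 0], max=4
Drop 3: I rot3 at col 5 lands with bottom-row=0; cleared 0 line(s) (total 0); column heights now [4 4 4 4 0 4], max=4
Drop 4: J rot1 at col 3 lands with bottom-row=4; cleared 0 line(s) (total 0); column heights now [4 4 4 7 7 4], max=7
Drop 5: I rot3 at col 5 lands with bottom-row=4; cleared 0 line(s) (total 0); column heights now [4 4 4 7 7 8], max=8
Drop 6: I rot3 at col 5 lands with bottom-row=8; cleared 0 line(s) (total 0); column heights now [4 4 4 7 7 12], max=12

Answer: 0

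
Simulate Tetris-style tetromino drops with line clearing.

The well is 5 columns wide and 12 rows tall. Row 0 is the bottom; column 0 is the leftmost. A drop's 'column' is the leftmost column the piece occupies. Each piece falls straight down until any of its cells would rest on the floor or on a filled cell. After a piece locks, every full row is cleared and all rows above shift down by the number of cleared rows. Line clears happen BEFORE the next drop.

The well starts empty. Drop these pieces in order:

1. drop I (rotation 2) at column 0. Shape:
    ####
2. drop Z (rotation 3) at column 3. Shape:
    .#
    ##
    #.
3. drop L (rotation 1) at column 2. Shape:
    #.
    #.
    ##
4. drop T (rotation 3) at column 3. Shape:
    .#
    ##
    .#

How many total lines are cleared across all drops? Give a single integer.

Drop 1: I rot2 at col 0 lands with bottom-row=0; cleared 0 line(s) (total 0); column heights now [1 1 1 1 0], max=1
Drop 2: Z rot3 at col 3 lands with bottom-row=1; cleared 0 line(s) (total 0); column heights now [1 1 1 3 4], max=4
Drop 3: L rot1 at col 2 lands with bottom-row=3; cleared 0 line(s) (total 0); column heights now [1 1 6 4 4], max=6
Drop 4: T rot3 at col 3 lands with bottom-row=4; cleared 0 line(s) (total 0); column heights now [1 1 6 6 7], max=7

Answer: 0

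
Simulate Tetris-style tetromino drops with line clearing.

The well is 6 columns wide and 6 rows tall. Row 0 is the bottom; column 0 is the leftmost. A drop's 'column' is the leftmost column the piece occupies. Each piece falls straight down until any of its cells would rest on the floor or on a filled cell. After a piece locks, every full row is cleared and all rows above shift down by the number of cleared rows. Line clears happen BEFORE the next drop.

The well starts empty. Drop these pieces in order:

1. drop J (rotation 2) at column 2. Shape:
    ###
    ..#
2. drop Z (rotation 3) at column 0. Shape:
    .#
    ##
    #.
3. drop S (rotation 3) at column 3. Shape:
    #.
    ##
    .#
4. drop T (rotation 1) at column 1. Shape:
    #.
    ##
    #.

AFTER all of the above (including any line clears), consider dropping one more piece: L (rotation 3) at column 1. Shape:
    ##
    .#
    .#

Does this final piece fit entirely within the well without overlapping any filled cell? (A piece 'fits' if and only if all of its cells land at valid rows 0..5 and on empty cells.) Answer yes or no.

Answer: no

Derivation:
Drop 1: J rot2 at col 2 lands with bottom-row=0; cleared 0 line(s) (total 0); column heights now [0 0 2 2 2 0], max=2
Drop 2: Z rot3 at col 0 lands with bottom-row=0; cleared 0 line(s) (total 0); column heights now [2 3 2 2 2 0], max=3
Drop 3: S rot3 at col 3 lands with bottom-row=2; cleared 0 line(s) (total 0); column heights now [2 3 2 5 4 0], max=5
Drop 4: T rot1 at col 1 lands with bottom-row=3; cleared 0 line(s) (total 0); column heights now [2 6 5 5 4 0], max=6
Test piece L rot3 at col 1 (width 2): heights before test = [2 6 5 5 4 0]; fits = False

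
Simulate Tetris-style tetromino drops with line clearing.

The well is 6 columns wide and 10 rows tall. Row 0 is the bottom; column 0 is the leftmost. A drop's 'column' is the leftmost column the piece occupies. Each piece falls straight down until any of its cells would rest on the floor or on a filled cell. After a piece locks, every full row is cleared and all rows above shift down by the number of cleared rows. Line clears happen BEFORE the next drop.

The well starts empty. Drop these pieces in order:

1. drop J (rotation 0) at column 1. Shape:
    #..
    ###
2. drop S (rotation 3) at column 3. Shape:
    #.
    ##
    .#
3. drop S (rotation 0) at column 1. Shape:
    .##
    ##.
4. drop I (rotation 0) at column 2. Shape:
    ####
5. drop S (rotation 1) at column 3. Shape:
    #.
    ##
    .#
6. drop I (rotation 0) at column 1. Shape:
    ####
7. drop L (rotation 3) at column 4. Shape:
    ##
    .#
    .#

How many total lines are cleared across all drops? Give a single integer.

Answer: 0

Derivation:
Drop 1: J rot0 at col 1 lands with bottom-row=0; cleared 0 line(s) (total 0); column heights now [0 2 1 1 0 0], max=2
Drop 2: S rot3 at col 3 lands with bottom-row=0; cleared 0 line(s) (total 0); column heights now [0 2 1 3 2 0], max=3
Drop 3: S rot0 at col 1 lands with bottom-row=2; cleared 0 line(s) (total 0); column heights now [0 3 4 4 2 0], max=4
Drop 4: I rot0 at col 2 lands with bottom-row=4; cleared 0 line(s) (total 0); column heights now [0 3 5 5 5 5], max=5
Drop 5: S rot1 at col 3 lands with bottom-row=5; cleared 0 line(s) (total 0); column heights now [0 3 5 8 7 5], max=8
Drop 6: I rot0 at col 1 lands with bottom-row=8; cleared 0 line(s) (total 0); column heights now [0 9 9 9 9 5], max=9
Drop 7: L rot3 at col 4 lands with bottom-row=7; cleared 0 line(s) (total 0); column heights now [0 9 9 9 10 10], max=10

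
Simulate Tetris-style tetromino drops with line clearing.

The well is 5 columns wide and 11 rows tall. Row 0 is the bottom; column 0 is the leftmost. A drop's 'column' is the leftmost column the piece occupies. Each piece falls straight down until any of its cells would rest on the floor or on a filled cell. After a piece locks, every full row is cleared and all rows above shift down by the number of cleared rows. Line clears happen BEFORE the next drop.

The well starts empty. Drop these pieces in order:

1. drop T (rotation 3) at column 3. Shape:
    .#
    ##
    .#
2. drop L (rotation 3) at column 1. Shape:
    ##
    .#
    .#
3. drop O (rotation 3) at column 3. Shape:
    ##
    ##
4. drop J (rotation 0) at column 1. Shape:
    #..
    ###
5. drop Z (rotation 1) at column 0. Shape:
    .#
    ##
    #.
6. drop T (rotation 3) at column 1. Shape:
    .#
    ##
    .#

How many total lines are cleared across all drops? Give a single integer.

Drop 1: T rot3 at col 3 lands with bottom-row=0; cleared 0 line(s) (total 0); column heights now [0 0 0 2 3], max=3
Drop 2: L rot3 at col 1 lands with bottom-row=0; cleared 0 line(s) (total 0); column heights now [0 3 3 2 3], max=3
Drop 3: O rot3 at col 3 lands with bottom-row=3; cleared 0 line(s) (total 0); column heights now [0 3 3 5 5], max=5
Drop 4: J rot0 at col 1 lands with bottom-row=5; cleared 0 line(s) (total 0); column heights now [0 7 6 6 5], max=7
Drop 5: Z rot1 at col 0 lands with bottom-row=6; cleared 0 line(s) (total 0); column heights now [8 9 6 6 5], max=9
Drop 6: T rot3 at col 1 lands with bottom-row=8; cleared 0 line(s) (total 0); column heights now [8 10 11 6 5], max=11

Answer: 0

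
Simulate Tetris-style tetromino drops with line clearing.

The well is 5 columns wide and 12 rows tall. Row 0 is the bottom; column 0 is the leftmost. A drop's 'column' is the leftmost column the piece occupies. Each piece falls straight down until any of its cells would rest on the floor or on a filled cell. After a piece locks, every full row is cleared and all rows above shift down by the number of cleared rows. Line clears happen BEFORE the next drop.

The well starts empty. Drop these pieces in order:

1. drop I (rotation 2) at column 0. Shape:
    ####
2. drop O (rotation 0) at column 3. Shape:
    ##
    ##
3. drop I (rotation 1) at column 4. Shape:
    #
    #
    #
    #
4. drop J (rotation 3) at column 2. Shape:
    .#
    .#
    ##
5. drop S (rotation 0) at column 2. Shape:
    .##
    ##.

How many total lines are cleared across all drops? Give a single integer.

Answer: 0

Derivation:
Drop 1: I rot2 at col 0 lands with bottom-row=0; cleared 0 line(s) (total 0); column heights now [1 1 1 1 0], max=1
Drop 2: O rot0 at col 3 lands with bottom-row=1; cleared 0 line(s) (total 0); column heights now [1 1 1 3 3], max=3
Drop 3: I rot1 at col 4 lands with bottom-row=3; cleared 0 line(s) (total 0); column heights now [1 1 1 3 7], max=7
Drop 4: J rot3 at col 2 lands with bottom-row=3; cleared 0 line(s) (total 0); column heights now [1 1 4 6 7], max=7
Drop 5: S rot0 at col 2 lands with bottom-row=6; cleared 0 line(s) (total 0); column heights now [1 1 7 8 8], max=8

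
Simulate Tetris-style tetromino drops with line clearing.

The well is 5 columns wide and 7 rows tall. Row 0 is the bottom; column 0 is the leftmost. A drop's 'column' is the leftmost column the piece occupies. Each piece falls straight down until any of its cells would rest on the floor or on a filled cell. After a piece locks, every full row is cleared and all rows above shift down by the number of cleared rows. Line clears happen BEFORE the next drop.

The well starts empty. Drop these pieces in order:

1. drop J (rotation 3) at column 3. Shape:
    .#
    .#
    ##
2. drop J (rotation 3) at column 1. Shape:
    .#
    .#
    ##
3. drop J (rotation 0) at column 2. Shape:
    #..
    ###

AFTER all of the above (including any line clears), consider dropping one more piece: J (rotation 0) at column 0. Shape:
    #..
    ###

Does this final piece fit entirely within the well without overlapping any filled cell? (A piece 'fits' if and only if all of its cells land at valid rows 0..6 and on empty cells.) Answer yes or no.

Answer: yes

Derivation:
Drop 1: J rot3 at col 3 lands with bottom-row=0; cleared 0 line(s) (total 0); column heights now [0 0 0 1 3], max=3
Drop 2: J rot3 at col 1 lands with bottom-row=0; cleared 0 line(s) (total 0); column heights now [0 1 3 1 3], max=3
Drop 3: J rot0 at col 2 lands with bottom-row=3; cleared 0 line(s) (total 0); column heights now [0 1 5 4 4], max=5
Test piece J rot0 at col 0 (width 3): heights before test = [0 1 5 4 4]; fits = True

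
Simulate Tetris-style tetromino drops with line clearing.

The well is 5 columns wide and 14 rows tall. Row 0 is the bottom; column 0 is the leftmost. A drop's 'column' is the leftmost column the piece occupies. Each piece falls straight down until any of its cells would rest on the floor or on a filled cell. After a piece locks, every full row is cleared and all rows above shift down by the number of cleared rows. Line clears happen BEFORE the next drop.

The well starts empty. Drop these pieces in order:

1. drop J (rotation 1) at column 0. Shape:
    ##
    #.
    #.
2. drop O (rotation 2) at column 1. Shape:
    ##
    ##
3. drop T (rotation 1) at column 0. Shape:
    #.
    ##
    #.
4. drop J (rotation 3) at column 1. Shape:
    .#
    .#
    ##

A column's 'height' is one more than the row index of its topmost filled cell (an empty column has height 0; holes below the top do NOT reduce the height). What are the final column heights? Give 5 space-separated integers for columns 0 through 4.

Answer: 7 7 9 0 0

Derivation:
Drop 1: J rot1 at col 0 lands with bottom-row=0; cleared 0 line(s) (total 0); column heights now [3 3 0 0 0], max=3
Drop 2: O rot2 at col 1 lands with bottom-row=3; cleared 0 line(s) (total 0); column heights now [3 5 5 0 0], max=5
Drop 3: T rot1 at col 0 lands with bottom-row=4; cleared 0 line(s) (total 0); column heights now [7 6 5 0 0], max=7
Drop 4: J rot3 at col 1 lands with bottom-row=6; cleared 0 line(s) (total 0); column heights now [7 7 9 0 0], max=9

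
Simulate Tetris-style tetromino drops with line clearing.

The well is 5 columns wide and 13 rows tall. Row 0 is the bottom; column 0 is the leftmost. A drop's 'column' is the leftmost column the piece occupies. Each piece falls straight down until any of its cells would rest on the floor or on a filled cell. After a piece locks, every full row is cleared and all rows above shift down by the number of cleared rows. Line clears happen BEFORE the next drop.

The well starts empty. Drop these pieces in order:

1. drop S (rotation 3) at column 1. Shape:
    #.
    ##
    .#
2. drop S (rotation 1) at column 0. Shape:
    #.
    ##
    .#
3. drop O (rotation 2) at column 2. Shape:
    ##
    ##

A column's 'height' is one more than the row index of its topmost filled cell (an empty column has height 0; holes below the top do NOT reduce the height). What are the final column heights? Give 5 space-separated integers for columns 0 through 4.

Answer: 6 5 4 4 0

Derivation:
Drop 1: S rot3 at col 1 lands with bottom-row=0; cleared 0 line(s) (total 0); column heights now [0 3 2 0 0], max=3
Drop 2: S rot1 at col 0 lands with bottom-row=3; cleared 0 line(s) (total 0); column heights now [6 5 2 0 0], max=6
Drop 3: O rot2 at col 2 lands with bottom-row=2; cleared 0 line(s) (total 0); column heights now [6 5 4 4 0], max=6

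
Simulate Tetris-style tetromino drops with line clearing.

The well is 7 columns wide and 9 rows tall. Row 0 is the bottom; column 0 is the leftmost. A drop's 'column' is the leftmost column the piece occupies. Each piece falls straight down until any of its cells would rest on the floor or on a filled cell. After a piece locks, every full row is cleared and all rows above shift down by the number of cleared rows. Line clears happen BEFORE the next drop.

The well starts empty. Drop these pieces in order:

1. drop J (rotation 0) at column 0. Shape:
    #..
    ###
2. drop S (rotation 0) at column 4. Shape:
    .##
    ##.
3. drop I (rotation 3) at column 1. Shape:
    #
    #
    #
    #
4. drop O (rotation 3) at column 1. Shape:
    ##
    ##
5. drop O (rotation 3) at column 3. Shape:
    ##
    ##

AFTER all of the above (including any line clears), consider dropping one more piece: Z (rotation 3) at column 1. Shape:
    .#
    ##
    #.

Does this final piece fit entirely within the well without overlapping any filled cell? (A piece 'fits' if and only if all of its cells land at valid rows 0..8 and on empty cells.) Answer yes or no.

Answer: no

Derivation:
Drop 1: J rot0 at col 0 lands with bottom-row=0; cleared 0 line(s) (total 0); column heights now [2 1 1 0 0 0 0], max=2
Drop 2: S rot0 at col 4 lands with bottom-row=0; cleared 0 line(s) (total 0); column heights now [2 1 1 0 1 2 2], max=2
Drop 3: I rot3 at col 1 lands with bottom-row=1; cleared 0 line(s) (total 0); column heights now [2 5 1 0 1 2 2], max=5
Drop 4: O rot3 at col 1 lands with bottom-row=5; cleared 0 line(s) (total 0); column heights now [2 7 7 0 1 2 2], max=7
Drop 5: O rot3 at col 3 lands with bottom-row=1; cleared 0 line(s) (total 0); column heights now [2 7 7 3 3 2 2], max=7
Test piece Z rot3 at col 1 (width 2): heights before test = [2 7 7 3 3 2 2]; fits = False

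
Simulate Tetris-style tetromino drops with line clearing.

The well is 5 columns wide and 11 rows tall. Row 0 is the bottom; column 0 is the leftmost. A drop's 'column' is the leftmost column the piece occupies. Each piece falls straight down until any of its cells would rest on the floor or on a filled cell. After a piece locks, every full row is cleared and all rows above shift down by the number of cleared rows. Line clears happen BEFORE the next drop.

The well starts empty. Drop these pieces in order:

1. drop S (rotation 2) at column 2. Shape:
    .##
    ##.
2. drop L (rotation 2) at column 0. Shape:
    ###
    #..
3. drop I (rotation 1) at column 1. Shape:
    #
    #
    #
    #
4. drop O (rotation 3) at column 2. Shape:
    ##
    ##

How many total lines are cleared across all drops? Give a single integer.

Drop 1: S rot2 at col 2 lands with bottom-row=0; cleared 0 line(s) (total 0); column heights now [0 0 1 2 2], max=2
Drop 2: L rot2 at col 0 lands with bottom-row=0; cleared 1 line(s) (total 1); column heights now [1 0 1 1 0], max=1
Drop 3: I rot1 at col 1 lands with bottom-row=0; cleared 0 line(s) (total 1); column heights now [1 4 1 1 0], max=4
Drop 4: O rot3 at col 2 lands with bottom-row=1; cleared 0 line(s) (total 1); column heights now [1 4 3 3 0], max=4

Answer: 1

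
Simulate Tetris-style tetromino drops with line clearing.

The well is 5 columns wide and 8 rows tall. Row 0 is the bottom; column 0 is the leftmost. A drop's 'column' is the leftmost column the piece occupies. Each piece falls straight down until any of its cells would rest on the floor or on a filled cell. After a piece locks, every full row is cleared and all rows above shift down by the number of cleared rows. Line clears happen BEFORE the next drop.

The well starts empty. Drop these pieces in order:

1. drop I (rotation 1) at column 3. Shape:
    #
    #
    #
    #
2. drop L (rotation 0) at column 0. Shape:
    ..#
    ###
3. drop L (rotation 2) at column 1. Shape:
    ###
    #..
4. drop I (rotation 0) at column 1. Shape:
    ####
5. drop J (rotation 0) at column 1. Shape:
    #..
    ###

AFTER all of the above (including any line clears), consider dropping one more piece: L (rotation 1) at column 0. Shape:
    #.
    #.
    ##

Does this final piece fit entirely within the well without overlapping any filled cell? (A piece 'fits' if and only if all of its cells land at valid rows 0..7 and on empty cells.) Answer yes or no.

Drop 1: I rot1 at col 3 lands with bottom-row=0; cleared 0 line(s) (total 0); column heights now [0 0 0 4 0], max=4
Drop 2: L rot0 at col 0 lands with bottom-row=0; cleared 0 line(s) (total 0); column heights now [1 1 2 4 0], max=4
Drop 3: L rot2 at col 1 lands with bottom-row=3; cleared 0 line(s) (total 0); column heights now [1 5 5 5 0], max=5
Drop 4: I rot0 at col 1 lands with bottom-row=5; cleared 0 line(s) (total 0); column heights now [1 6 6 6 6], max=6
Drop 5: J rot0 at col 1 lands with bottom-row=6; cleared 0 line(s) (total 0); column heights now [1 8 7 7 6], max=8
Test piece L rot1 at col 0 (width 2): heights before test = [1 8 7 7 6]; fits = False

Answer: no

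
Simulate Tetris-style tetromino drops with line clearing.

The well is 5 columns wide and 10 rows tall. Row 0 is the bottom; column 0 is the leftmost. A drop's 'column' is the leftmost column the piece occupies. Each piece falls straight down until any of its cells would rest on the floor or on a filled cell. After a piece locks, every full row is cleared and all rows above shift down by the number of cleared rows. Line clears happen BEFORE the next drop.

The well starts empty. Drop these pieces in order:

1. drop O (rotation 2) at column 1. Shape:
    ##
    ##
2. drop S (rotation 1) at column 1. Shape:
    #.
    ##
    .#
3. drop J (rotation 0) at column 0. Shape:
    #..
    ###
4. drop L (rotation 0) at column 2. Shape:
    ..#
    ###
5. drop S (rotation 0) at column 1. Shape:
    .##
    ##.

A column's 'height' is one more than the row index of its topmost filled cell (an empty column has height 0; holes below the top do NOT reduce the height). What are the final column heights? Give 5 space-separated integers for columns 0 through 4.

Answer: 7 8 9 9 8

Derivation:
Drop 1: O rot2 at col 1 lands with bottom-row=0; cleared 0 line(s) (total 0); column heights now [0 2 2 0 0], max=2
Drop 2: S rot1 at col 1 lands with bottom-row=2; cleared 0 line(s) (total 0); column heights now [0 5 4 0 0], max=5
Drop 3: J rot0 at col 0 lands with bottom-row=5; cleared 0 line(s) (total 0); column heights now [7 6 6 0 0], max=7
Drop 4: L rot0 at col 2 lands with bottom-row=6; cleared 0 line(s) (total 0); column heights now [7 6 7 7 8], max=8
Drop 5: S rot0 at col 1 lands with bottom-row=7; cleared 0 line(s) (total 0); column heights now [7 8 9 9 8], max=9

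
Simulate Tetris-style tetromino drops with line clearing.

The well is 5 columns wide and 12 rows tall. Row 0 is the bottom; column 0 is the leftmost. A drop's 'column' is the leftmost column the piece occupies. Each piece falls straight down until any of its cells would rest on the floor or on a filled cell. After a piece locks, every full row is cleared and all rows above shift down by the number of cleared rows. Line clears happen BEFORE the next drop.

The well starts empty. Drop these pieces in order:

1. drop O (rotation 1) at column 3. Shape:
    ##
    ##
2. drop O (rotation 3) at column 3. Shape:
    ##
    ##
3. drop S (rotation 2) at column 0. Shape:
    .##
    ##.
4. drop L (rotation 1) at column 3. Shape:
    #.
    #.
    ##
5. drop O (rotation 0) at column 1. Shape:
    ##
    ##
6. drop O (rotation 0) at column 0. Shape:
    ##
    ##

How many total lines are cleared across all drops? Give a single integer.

Drop 1: O rot1 at col 3 lands with bottom-row=0; cleared 0 line(s) (total 0); column heights now [0 0 0 2 2], max=2
Drop 2: O rot3 at col 3 lands with bottom-row=2; cleared 0 line(s) (total 0); column heights now [0 0 0 4 4], max=4
Drop 3: S rot2 at col 0 lands with bottom-row=0; cleared 0 line(s) (total 0); column heights now [1 2 2 4 4], max=4
Drop 4: L rot1 at col 3 lands with bottom-row=4; cleared 0 line(s) (total 0); column heights now [1 2 2 7 5], max=7
Drop 5: O rot0 at col 1 lands with bottom-row=2; cleared 0 line(s) (total 0); column heights now [1 4 4 7 5], max=7
Drop 6: O rot0 at col 0 lands with bottom-row=4; cleared 0 line(s) (total 0); column heights now [6 6 4 7 5], max=7

Answer: 0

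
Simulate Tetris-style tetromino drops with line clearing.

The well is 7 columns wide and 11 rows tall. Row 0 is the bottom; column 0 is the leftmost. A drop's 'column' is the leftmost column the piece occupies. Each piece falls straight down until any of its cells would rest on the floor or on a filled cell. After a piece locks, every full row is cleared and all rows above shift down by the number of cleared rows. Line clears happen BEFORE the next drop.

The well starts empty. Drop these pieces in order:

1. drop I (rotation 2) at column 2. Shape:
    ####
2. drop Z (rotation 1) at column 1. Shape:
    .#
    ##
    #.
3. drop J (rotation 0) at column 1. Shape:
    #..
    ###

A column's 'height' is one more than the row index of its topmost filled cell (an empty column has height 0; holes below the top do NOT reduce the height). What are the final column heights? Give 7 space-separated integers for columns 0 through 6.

Answer: 0 5 4 4 1 1 0

Derivation:
Drop 1: I rot2 at col 2 lands with bottom-row=0; cleared 0 line(s) (total 0); column heights now [0 0 1 1 1 1 0], max=1
Drop 2: Z rot1 at col 1 lands with bottom-row=0; cleared 0 line(s) (total 0); column heights now [0 2 3 1 1 1 0], max=3
Drop 3: J rot0 at col 1 lands with bottom-row=3; cleared 0 line(s) (total 0); column heights now [0 5 4 4 1 1 0], max=5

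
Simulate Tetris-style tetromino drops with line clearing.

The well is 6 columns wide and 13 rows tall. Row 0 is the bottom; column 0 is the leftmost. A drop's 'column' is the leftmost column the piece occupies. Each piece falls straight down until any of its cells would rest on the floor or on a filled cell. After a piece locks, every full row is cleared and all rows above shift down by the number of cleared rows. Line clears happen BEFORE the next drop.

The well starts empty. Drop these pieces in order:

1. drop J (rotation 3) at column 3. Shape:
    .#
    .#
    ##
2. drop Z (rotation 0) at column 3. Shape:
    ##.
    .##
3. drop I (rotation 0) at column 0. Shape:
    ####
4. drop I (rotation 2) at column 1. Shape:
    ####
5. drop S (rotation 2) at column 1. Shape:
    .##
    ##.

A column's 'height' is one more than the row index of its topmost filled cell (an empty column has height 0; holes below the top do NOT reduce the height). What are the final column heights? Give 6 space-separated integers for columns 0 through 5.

Answer: 6 8 9 9 7 4

Derivation:
Drop 1: J rot3 at col 3 lands with bottom-row=0; cleared 0 line(s) (total 0); column heights now [0 0 0 1 3 0], max=3
Drop 2: Z rot0 at col 3 lands with bottom-row=3; cleared 0 line(s) (total 0); column heights now [0 0 0 5 5 4], max=5
Drop 3: I rot0 at col 0 lands with bottom-row=5; cleared 0 line(s) (total 0); column heights now [6 6 6 6 5 4], max=6
Drop 4: I rot2 at col 1 lands with bottom-row=6; cleared 0 line(s) (total 0); column heights now [6 7 7 7 7 4], max=7
Drop 5: S rot2 at col 1 lands with bottom-row=7; cleared 0 line(s) (total 0); column heights now [6 8 9 9 7 4], max=9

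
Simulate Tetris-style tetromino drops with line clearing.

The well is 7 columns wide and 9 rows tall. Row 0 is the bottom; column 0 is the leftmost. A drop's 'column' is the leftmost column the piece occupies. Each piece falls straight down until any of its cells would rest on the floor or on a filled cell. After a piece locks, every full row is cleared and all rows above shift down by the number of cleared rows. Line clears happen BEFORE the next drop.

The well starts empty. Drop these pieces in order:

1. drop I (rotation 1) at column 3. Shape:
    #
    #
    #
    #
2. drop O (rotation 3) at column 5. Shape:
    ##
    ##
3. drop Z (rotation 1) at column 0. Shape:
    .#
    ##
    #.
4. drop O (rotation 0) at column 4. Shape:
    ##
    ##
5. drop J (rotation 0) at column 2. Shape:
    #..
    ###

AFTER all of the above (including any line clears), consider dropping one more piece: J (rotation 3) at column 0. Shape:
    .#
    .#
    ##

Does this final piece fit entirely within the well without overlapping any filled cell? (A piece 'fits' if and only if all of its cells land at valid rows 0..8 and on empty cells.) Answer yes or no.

Drop 1: I rot1 at col 3 lands with bottom-row=0; cleared 0 line(s) (total 0); column heights now [0 0 0 4 0 0 0], max=4
Drop 2: O rot3 at col 5 lands with bottom-row=0; cleared 0 line(s) (total 0); column heights now [0 0 0 4 0 2 2], max=4
Drop 3: Z rot1 at col 0 lands with bottom-row=0; cleared 0 line(s) (total 0); column heights now [2 3 0 4 0 2 2], max=4
Drop 4: O rot0 at col 4 lands with bottom-row=2; cleared 0 line(s) (total 0); column heights now [2 3 0 4 4 4 2], max=4
Drop 5: J rot0 at col 2 lands with bottom-row=4; cleared 0 line(s) (total 0); column heights now [2 3 6 5 5 4 2], max=6
Test piece J rot3 at col 0 (width 2): heights before test = [2 3 6 5 5 4 2]; fits = True

Answer: yes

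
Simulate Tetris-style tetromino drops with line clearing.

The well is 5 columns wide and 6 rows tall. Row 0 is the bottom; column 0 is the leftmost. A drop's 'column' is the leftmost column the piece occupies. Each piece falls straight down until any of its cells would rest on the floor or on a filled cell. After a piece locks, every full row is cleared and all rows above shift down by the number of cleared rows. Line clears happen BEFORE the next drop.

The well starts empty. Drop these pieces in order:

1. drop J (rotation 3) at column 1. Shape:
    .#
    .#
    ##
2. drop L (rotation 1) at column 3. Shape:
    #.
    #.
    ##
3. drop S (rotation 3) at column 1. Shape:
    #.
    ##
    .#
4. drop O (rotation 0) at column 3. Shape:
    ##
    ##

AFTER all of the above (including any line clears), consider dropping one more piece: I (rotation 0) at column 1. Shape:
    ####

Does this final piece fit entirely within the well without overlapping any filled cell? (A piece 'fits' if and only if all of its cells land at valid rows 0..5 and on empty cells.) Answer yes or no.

Drop 1: J rot3 at col 1 lands with bottom-row=0; cleared 0 line(s) (total 0); column heights now [0 1 3 0 0], max=3
Drop 2: L rot1 at col 3 lands with bottom-row=0; cleared 0 line(s) (total 0); column heights now [0 1 3 3 1], max=3
Drop 3: S rot3 at col 1 lands with bottom-row=3; cleared 0 line(s) (total 0); column heights now [0 6 5 3 1], max=6
Drop 4: O rot0 at col 3 lands with bottom-row=3; cleared 0 line(s) (total 0); column heights now [0 6 5 5 5], max=6
Test piece I rot0 at col 1 (width 4): heights before test = [0 6 5 5 5]; fits = False

Answer: no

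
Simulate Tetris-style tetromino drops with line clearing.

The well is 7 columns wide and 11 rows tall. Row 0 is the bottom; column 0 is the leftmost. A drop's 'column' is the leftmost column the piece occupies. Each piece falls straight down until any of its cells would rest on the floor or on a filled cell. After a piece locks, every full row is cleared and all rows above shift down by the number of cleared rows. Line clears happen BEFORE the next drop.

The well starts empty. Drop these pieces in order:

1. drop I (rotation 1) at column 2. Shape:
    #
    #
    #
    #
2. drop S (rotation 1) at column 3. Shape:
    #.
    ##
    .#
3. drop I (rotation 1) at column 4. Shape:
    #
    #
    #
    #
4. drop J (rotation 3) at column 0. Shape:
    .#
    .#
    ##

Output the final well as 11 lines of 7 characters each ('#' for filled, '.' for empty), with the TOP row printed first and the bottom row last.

Answer: .......
.......
.......
.......
.......
....#..
....#..
..#.#..
.####..
.####..
###.#..

Derivation:
Drop 1: I rot1 at col 2 lands with bottom-row=0; cleared 0 line(s) (total 0); column heights now [0 0 4 0 0 0 0], max=4
Drop 2: S rot1 at col 3 lands with bottom-row=0; cleared 0 line(s) (total 0); column heights now [0 0 4 3 2 0 0], max=4
Drop 3: I rot1 at col 4 lands with bottom-row=2; cleared 0 line(s) (total 0); column heights now [0 0 4 3 6 0 0], max=6
Drop 4: J rot3 at col 0 lands with bottom-row=0; cleared 0 line(s) (total 0); column heights now [1 3 4 3 6 0 0], max=6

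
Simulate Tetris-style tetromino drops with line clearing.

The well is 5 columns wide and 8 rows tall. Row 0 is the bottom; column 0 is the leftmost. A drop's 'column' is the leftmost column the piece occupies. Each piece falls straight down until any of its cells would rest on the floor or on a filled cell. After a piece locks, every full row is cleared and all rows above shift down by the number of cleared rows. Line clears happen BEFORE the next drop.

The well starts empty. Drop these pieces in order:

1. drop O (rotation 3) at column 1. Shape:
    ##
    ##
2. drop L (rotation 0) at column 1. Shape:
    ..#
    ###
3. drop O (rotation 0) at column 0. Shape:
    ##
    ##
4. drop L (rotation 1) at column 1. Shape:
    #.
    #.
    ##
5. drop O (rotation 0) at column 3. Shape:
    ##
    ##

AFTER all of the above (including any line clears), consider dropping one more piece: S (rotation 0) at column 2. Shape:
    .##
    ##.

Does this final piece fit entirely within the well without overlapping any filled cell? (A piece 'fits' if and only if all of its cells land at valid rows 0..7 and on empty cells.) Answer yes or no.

Drop 1: O rot3 at col 1 lands with bottom-row=0; cleared 0 line(s) (total 0); column heights now [0 2 2 0 0], max=2
Drop 2: L rot0 at col 1 lands with bottom-row=2; cleared 0 line(s) (total 0); column heights now [0 3 3 4 0], max=4
Drop 3: O rot0 at col 0 lands with bottom-row=3; cleared 0 line(s) (total 0); column heights now [5 5 3 4 0], max=5
Drop 4: L rot1 at col 1 lands with bottom-row=5; cleared 0 line(s) (total 0); column heights now [5 8 6 4 0], max=8
Drop 5: O rot0 at col 3 lands with bottom-row=4; cleared 0 line(s) (total 0); column heights now [5 8 6 6 6], max=8
Test piece S rot0 at col 2 (width 3): heights before test = [5 8 6 6 6]; fits = True

Answer: yes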